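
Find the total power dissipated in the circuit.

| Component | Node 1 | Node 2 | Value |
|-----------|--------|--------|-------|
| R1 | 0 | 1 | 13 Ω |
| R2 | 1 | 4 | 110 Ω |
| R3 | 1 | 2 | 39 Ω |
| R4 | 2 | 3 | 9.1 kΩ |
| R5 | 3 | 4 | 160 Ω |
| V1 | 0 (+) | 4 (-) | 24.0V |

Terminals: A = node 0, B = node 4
Nodal analysis, taking node 4 as the 0 V reference.
Source V1 fixes V_0 = 24 V.
KCL at each unknown node (sum of currents leaving = 0; resistances in Ω):
  Node 1: (V_1 - 24)/13 + (V_1 - 0)/110 + (V_1 - V_2)/39 = 0
  Node 2: (V_2 - V_1)/39 + (V_2 - V_3)/9100 = 0
  Node 3: (V_3 - V_2)/9100 + (V_3 - 0)/160 = 0
Collecting terms (coefficients in siemens):
  0.1117·V_1 - 0.02564·V_2 = 1.846
  0.02575·V_2 - 0.02564·V_1 - 0.0001099·V_3 = 0
  0.00636·V_3 - 0.0001099·V_2 = 0
Solving these 3 simultaneous equations (Gaussian elimination) gives:
  V_1 = 21.44 V, V_2 = 21.35 V, V_3 = 0.3688 V
Power in each resistor, P = (ΔV)²/R:
  P_R1 = (24 - 21.44)²/13 = 0.5055 W
  P_R2 = (21.44 - 0)²/110 = 4.178 W
  P_R3 = (21.44 - 21.35)²/39 = 0.0002073 W
  P_R4 = (21.35 - 0.3688)²/9100 = 0.04836 W
  P_R5 = (0.3688 - 0)²/160 = 0.0008503 W
P_total = P_R1 + P_R2 + P_R3 + P_R4 + P_R5 = 4.732 W

Final answer: 4.732 W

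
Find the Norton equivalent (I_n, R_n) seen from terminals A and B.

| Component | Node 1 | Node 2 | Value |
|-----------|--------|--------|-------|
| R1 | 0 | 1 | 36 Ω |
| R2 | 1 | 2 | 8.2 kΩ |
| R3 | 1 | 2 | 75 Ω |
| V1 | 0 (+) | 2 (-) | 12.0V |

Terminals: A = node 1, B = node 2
Find the Thévenin equivalent first; then I_n = V_th/R_th and R_n = R_th.
Step 1 — V_th is the open-circuit voltage V_A - V_B (nothing connected across the terminals).
Nodal analysis, taking node 2 as the 0 V reference.
Source V1 fixes V_0 = 12 V.
KCL at each unknown node (sum of currents leaving = 0; resistances in Ω):
  Node 1: (V_1 - 12)/36 + (V_1 - 0)/8200 + (V_1 - 0)/75 = 0
Collecting terms: 0.04123 × V_1 = 0.3333  =>  V_1 = 8.084 V
V_th = V_1 - V_2 = 8.084 - 0 = 8.084 V
Step 2 — R_th: zero the source — replace V1 by a short circuit (node 2 merges into node 0) — and find the resistance seen between A (node 1) and B (node 0).
Reduce the network between node 1 (A) and node 0 (B) by series/parallel combination:
  Rp1 = R1 ‖ R2 ‖ R3 (parallel, all between nodes 0 and 1) = 1/(1/36 + 1/8200 + 1/75) = 24.25 Ω
R_th = 24.25 Ω
I_n = V_th/R_th = 8.084/24.25 = 0.3333 A, and R_n = R_th = 24.25 Ω

Final answer: I_n = 0.3333 A, R_n = 24.25 Ω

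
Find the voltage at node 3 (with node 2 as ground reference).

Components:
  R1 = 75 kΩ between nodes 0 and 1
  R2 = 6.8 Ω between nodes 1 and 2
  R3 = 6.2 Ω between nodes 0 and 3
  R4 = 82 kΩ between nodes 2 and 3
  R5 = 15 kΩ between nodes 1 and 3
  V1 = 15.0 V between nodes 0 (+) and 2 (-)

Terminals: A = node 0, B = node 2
Nodal analysis, taking node 2 as the 0 V reference.
Source V1 fixes V_0 = 15 V.
KCL at each unknown node (sum of currents leaving = 0; resistances in Ω):
  Node 1: (V_1 - 15)/75000 + (V_1 - 0)/6.8 + (V_1 - V_3)/15000 = 0
  Node 3: (V_3 - 15)/6.2 + (V_3 - 0)/82000 + (V_3 - V_1)/15000 = 0
Collecting terms (coefficients in siemens):
  0.1471·V_1 - 0.00006667·V_3 = 0.0002
  0.1614·V_3 - 0.00006667·V_1 = 2.419
Determinant D = (0.1471)(0.1614) - (-0.00006667)(-0.00006667) = 0.02374
V_1 = [(0.0002)(0.1614) - (-0.00006667)(2.419)]/D = 0.008152 V
V_3 = [(0.1471)(2.419) - (0.0002)(-0.00006667)]/D = 14.99 V
The requested potential is V_3 = 14.99 V.

Final answer: V_3 = 14.99 V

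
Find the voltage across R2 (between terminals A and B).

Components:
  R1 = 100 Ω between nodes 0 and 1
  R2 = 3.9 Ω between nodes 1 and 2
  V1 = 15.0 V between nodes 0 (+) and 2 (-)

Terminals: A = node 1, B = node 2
R1 and R2 are in series across V1 (node 0 → node 1 → node 2), and the output A–B is taken across R2, so this is a voltage divider.
Series current: I = V1/(R1 + R2) = 15/(100 + 3.9) = 15/103.9 = 0.1444 A
V_R2 = I × R2 = V1 × R2/(R1 + R2) = 15 × 3.9/103.9 = 0.563 V

Final answer: 0.563 V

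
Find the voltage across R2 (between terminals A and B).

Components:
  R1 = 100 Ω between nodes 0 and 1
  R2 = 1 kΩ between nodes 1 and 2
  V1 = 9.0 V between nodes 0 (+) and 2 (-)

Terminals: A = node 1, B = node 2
R1 and R2 are in series across V1 (node 0 → node 1 → node 2), and the output A–B is taken across R2, so this is a voltage divider.
Series current: I = V1/(R1 + R2) = 9/(100 + 1000) = 9/1100 = 0.008182 A
V_R2 = I × R2 = V1 × R2/(R1 + R2) = 9 × 1000/1100 = 8.182 V

Final answer: 8.182 V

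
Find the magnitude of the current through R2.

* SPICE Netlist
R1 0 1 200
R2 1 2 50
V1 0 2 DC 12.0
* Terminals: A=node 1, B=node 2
Nodal analysis, taking node 2 as the 0 V reference.
Source V1 fixes V_0 = 12 V.
KCL at each unknown node (sum of currents leaving = 0; resistances in Ω):
  Node 1: (V_1 - 12)/200 + (V_1 - 0)/50 = 0
Collecting terms: 0.025 × V_1 = 0.06  =>  V_1 = 2.4 V
I_R2 = (V_1 - V_2)/R2 = (2.4 - 0)/50 = 0.048 A
|I_R2| = 0.048 A

Final answer: |I_R2| = 0.048 A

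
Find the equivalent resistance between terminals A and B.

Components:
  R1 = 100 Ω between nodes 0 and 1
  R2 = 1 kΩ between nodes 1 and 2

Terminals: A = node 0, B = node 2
Reduce the network between node 0 (A) and node 2 (B) by series/parallel combination:
  Rs1 = R1 + R2 (series, joined only at node 1) = 100 + 1000 = 1100 Ω
R_eq = 1.1 kΩ

Final answer: 1.1 kΩ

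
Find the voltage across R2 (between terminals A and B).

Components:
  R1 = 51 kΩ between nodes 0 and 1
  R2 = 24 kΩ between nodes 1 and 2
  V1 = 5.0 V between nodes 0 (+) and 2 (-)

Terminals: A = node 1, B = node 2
R1 and R2 are in series across V1 (node 0 → node 1 → node 2), and the output A–B is taken across R2, so this is a voltage divider.
Series current: I = V1/(R1 + R2) = 5/(51000 + 24000) = 5/75000 = 0.00006667 A
V_R2 = I × R2 = V1 × R2/(R1 + R2) = 5 × 24000/75000 = 1.6 V

Final answer: 1.6 V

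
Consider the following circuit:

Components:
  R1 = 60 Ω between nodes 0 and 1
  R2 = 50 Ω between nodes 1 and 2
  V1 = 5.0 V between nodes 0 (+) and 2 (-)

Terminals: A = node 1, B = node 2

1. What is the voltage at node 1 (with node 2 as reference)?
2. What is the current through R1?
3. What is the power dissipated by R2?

Nodal analysis, taking node 2 as the 0 V reference.
Source V1 fixes V_0 = 5 V.
KCL at each unknown node (sum of currents leaving = 0; resistances in Ω):
  Node 1: (V_1 - 5)/60 + (V_1 - 0)/50 = 0
Collecting terms: 0.03667 × V_1 = 0.08333  =>  V_1 = 2.273 V
Part 1:
  Read off the nodal solution: V_1 = 2.273 V
Part 2:
  I_R1 = (V_0 - V_1)/R1 = (5 - 2.273)/60 = 0.04545 A
  Magnitude: I_R1 = 0.04545 A
Part 3:
  I_R2 = (V_1 - V_2)/R2 = (2.273 - 0)/50 = 0.04545 A
  P_R2 = I_R2² × R2 = (0.04545)² × 50 = 0.1033 W

Final answers:
1. V_1 = 2.273 V
2. I_R1 = 0.04545 A
3. P_R2 = 0.1033 W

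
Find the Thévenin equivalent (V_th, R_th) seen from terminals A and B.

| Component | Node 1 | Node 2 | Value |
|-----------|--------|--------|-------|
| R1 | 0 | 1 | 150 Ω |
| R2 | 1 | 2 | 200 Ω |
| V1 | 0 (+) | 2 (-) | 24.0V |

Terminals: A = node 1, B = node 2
Step 1 — V_th is the open-circuit voltage V_A - V_B (nothing connected across the terminals).
Nodal analysis, taking node 2 as the 0 V reference.
Source V1 fixes V_0 = 24 V.
KCL at each unknown node (sum of currents leaving = 0; resistances in Ω):
  Node 1: (V_1 - 24)/150 + (V_1 - 0)/200 = 0
Collecting terms: 0.01167 × V_1 = 0.16  =>  V_1 = 13.71 V
V_th = V_1 - V_2 = 13.71 - 0 = 13.71 V
Step 2 — R_th: zero the source — replace V1 by a short circuit (node 2 merges into node 0) — and find the resistance seen between A (node 1) and B (node 0).
Reduce the network between node 1 (A) and node 0 (B) by series/parallel combination:
  Rp1 = R1 ‖ R2 (parallel, both between nodes 0 and 1) = 1/(1/150 + 1/200) = 85.71 Ω
R_th = 85.71 Ω

Final answer: V_th = 13.71 V, R_th = 85.71 Ω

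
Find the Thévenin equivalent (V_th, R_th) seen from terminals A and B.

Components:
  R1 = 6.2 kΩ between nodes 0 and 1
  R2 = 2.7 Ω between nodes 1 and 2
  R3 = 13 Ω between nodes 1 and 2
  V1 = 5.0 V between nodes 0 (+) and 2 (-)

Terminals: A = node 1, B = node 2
Step 1 — V_th is the open-circuit voltage V_A - V_B (nothing connected across the terminals).
Nodal analysis, taking node 2 as the 0 V reference.
Source V1 fixes V_0 = 5 V.
KCL at each unknown node (sum of currents leaving = 0; resistances in Ω):
  Node 1: (V_1 - 5)/6200 + (V_1 - 0)/2.7 + (V_1 - 0)/13 = 0
Collecting terms: 0.4475 × V_1 = 0.0008065  =>  V_1 = 0.001802 V
V_th = V_1 - V_2 = 0.001802 - 0 = 0.001802 V
Step 2 — R_th: zero the source — replace V1 by a short circuit (node 2 merges into node 0) — and find the resistance seen between A (node 1) and B (node 0).
Reduce the network between node 1 (A) and node 0 (B) by series/parallel combination:
  Rp1 = R1 ‖ R2 ‖ R3 (parallel, all between nodes 0 and 1) = 1/(1/6200 + 1/2.7 + 1/13) = 2.235 Ω
R_th = 2.235 Ω

Final answer: V_th = 0.001802 V, R_th = 2.235 Ω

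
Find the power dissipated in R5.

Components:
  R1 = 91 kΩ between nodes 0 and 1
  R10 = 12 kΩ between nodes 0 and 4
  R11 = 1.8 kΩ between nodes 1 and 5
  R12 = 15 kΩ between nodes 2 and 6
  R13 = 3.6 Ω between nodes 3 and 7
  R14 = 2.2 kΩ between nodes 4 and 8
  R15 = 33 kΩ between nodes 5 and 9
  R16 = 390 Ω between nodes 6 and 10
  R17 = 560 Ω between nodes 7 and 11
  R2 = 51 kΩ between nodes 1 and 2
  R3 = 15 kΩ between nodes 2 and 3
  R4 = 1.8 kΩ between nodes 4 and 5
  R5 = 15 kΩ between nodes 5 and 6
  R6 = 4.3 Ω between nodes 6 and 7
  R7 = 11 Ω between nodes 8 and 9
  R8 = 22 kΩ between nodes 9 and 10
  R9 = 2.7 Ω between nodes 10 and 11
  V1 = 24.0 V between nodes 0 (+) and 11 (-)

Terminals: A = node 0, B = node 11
Nodal analysis, taking node 11 as the 0 V reference.
Source V1 fixes V_0 = 24 V.
KCL at each unknown node (sum of currents leaving = 0; resistances in Ω):
  Node 1: (V_1 - 24)/91000 + (V_1 - V_2)/51000 + (V_1 - V_5)/1800 = 0
  Node 2: (V_2 - V_1)/51000 + (V_2 - V_3)/15000 + (V_2 - V_6)/15000 = 0
  Node 3: (V_3 - V_2)/15000 + (V_3 - V_7)/3.6 = 0
  Node 4: (V_4 - V_5)/1800 + (V_4 - 24)/12000 + (V_4 - V_8)/2200 = 0
  Node 5: (V_5 - V_4)/1800 + (V_5 - V_6)/15000 + (V_5 - V_1)/1800 + (V_5 - V_9)/33000 = 0
  Node 6: (V_6 - V_5)/15000 + (V_6 - V_7)/4.3 + (V_6 - V_2)/15000 + (V_6 - V_10)/390 = 0
  Node 7: (V_7 - V_6)/4.3 + (V_7 - V_3)/3.6 + (V_7 - 0)/560 = 0
  Node 8: (V_8 - V_9)/11 + (V_8 - V_4)/2200 = 0
  Node 9: (V_9 - V_8)/11 + (V_9 - V_10)/22000 + (V_9 - V_5)/33000 = 0
  Node 10: (V_10 - V_9)/22000 + (V_10 - 0)/2.7 + (V_10 - V_6)/390 = 0
Collecting terms (coefficients in siemens):
  0.0005862·V_1 - 0.00001961·V_2 - 0.0005556·V_5 = 0.0002637
  0.0001529·V_2 - 0.00001961·V_1 - 0.00006667·V_3 - 0.00006667·V_6 = 0
  0.2778·V_3 - 0.00006667·V_2 - 0.2778·V_7 = 0
  0.001093·V_4 - 0.0005556·V_5 - 0.0004545·V_8 = 0.002
  0.001208·V_5 - 0.0005556·V_1 - 0.0005556·V_4 - 0.00006667·V_6 - 0.0000303·V_9 = 0
  0.2353·V_6 - 0.00006667·V_2 - 0.00006667·V_5 - 0.2326·V_7 - 0.002564·V_10 = 0
  0.5121·V_7 - 0.2778·V_3 - 0.2326·V_6 = 0
  0.09136·V_8 - 0.0004545·V_4 - 0.09091·V_9 = 0
  0.09098·V_9 - 0.0000303·V_5 - 0.09091·V_8 - 0.00004545·V_10 = 0
  0.373·V_10 - 0.002564·V_6 - 0.00004545·V_9 = 0
Solving these 10 simultaneous equations (Gaussian elimination) gives:
  V_1 = 9.729 V, V_2 = 1.409 V, V_3 = 0.1851 V, V_4 = 10.89 V
  V_5 = 9.74 V, V_6 = 0.1858 V, V_7 = 0.1848 V, V_8 = 9.892 V
  V_9 = 9.887 V, V_10 = 0.002482 V
I_R5 = (V_5 - V_6)/R5 = (9.74 - 0.1858)/15000 = 0.0006369 A
P_R5 = I_R5² × R5 = (0.0006369)² × 15000 = 0.006085 W

Final answer: 0.006085 W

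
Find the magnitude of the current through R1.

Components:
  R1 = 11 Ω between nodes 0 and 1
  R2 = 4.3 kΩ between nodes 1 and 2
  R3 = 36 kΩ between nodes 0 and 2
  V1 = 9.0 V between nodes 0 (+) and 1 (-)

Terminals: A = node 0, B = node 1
Nodal analysis, taking node 1 as the 0 V reference.
Source V1 fixes V_0 = 9 V.
KCL at each unknown node (sum of currents leaving = 0; resistances in Ω):
  Node 2: (V_2 - 0)/4300 + (V_2 - 9)/36000 = 0
Collecting terms: 0.0002603 × V_2 = 0.00025  =>  V_2 = 0.9603 V
I_R1 = (V_0 - V_1)/R1 = (9 - 0)/11 = 0.8182 A
|I_R1| = 0.8182 A

Final answer: |I_R1| = 0.8182 A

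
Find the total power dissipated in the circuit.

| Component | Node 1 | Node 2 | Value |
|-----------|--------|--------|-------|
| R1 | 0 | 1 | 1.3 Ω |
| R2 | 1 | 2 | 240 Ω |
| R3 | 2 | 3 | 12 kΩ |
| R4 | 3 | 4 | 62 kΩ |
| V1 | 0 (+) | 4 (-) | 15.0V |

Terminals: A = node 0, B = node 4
Nodal analysis, taking node 4 as the 0 V reference.
Source V1 fixes V_0 = 15 V.
KCL at each unknown node (sum of currents leaving = 0; resistances in Ω):
  Node 1: (V_1 - 15)/1.3 + (V_1 - V_2)/240 = 0
  Node 2: (V_2 - V_1)/240 + (V_2 - V_3)/12000 = 0
  Node 3: (V_3 - V_2)/12000 + (V_3 - 0)/62000 = 0
Collecting terms (coefficients in siemens):
  0.7734·V_1 - 0.004167·V_2 = 11.54
  0.00425·V_2 - 0.004167·V_1 - 0.00008333·V_3 = 0
  0.00009946·V_3 - 0.00008333·V_2 = 0
Solving these 3 simultaneous equations (Gaussian elimination) gives:
  V_1 = 15 V, V_2 = 14.95 V, V_3 = 12.53 V
Power in each resistor, P = (ΔV)²/R:
  P_R1 = (15 - 15)²/1.3 = 0.00000005307 W
  P_R2 = (15 - 14.95)²/240 = 0.000009797 W
  P_R3 = (14.95 - 12.53)²/12000 = 0.0004899 W
  P_R4 = (12.53 - 0)²/62000 = 0.002531 W
P_total = P_R1 + P_R2 + P_R3 + P_R4 = 0.003031 W

Final answer: 0.003031 W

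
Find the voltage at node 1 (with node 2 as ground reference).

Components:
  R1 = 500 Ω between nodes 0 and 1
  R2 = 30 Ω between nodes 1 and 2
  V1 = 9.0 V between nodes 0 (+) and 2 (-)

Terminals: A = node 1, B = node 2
Nodal analysis, taking node 2 as the 0 V reference.
Source V1 fixes V_0 = 9 V.
KCL at each unknown node (sum of currents leaving = 0; resistances in Ω):
  Node 1: (V_1 - 9)/500 + (V_1 - 0)/30 = 0
Collecting terms: 0.03533 × V_1 = 0.018  =>  V_1 = 0.5094 V
The requested potential is V_1 = 0.5094 V.

Final answer: V_1 = 0.5094 V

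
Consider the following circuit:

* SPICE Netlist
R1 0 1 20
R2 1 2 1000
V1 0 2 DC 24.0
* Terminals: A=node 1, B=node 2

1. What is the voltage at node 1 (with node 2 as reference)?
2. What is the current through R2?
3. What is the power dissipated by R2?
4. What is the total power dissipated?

Nodal analysis, taking node 2 as the 0 V reference.
Source V1 fixes V_0 = 24 V.
KCL at each unknown node (sum of currents leaving = 0; resistances in Ω):
  Node 1: (V_1 - 24)/20 + (V_1 - 0)/1000 = 0
Collecting terms: 0.051 × V_1 = 1.2  =>  V_1 = 23.53 V
Part 1:
  Read off the nodal solution: V_1 = 23.53 V
Part 2:
  I_R2 = (V_1 - V_2)/R2 = (23.53 - 0)/1000 = 0.02353 A
  Magnitude: I_R2 = 0.02353 A
Part 3:
  I_R2 = (V_1 - V_2)/R2 = (23.53 - 0)/1000 = 0.02353 A
  P_R2 = I_R2² × R2 = (0.02353)² × 1000 = 0.5536 W
Part 4:
  Power in each resistor, P = (ΔV)²/R:
    P_R1 = (24 - 23.53)²/20 = 0.01107 W
    P_R2 = (23.53 - 0)²/1000 = 0.5536 W
  P_total = P_R1 + P_R2 = 0.5647 W

Final answers:
1. V_1 = 23.53 V
2. I_R2 = 0.02353 A
3. P_R2 = 0.5536 W
4. P_total = 0.5647 W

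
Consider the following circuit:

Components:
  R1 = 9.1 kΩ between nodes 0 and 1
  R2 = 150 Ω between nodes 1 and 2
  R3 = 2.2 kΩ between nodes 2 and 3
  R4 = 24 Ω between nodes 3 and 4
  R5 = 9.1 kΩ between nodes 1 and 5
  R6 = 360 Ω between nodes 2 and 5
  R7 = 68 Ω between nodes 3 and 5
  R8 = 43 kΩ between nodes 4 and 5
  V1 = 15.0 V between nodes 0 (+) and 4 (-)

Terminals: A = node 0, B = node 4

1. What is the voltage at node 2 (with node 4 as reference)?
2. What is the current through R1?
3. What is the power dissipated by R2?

Nodal analysis, taking node 4 as the 0 V reference.
Source V1 fixes V_0 = 15 V.
KCL at each unknown node (sum of currents leaving = 0; resistances in Ω):
  Node 1: (V_1 - 15)/9100 + (V_1 - V_2)/150 + (V_1 - V_5)/9100 = 0
  Node 2: (V_2 - V_1)/150 + (V_2 - V_3)/2200 + (V_2 - V_5)/360 = 0
  Node 3: (V_3 - V_2)/2200 + (V_3 - 0)/24 + (V_3 - V_5)/68 = 0
  Node 5: (V_5 - V_1)/9100 + (V_5 - V_2)/360 + (V_5 - V_3)/68 + (V_5 - 0)/43000 = 0
Collecting terms (coefficients in siemens):
  0.006886·V_1 - 0.006667·V_2 - 0.0001099·V_5 = 0.001648
  0.009899·V_2 - 0.006667·V_1 - 0.0004545·V_3 - 0.002778·V_5 = 0
  0.05683·V_3 - 0.0004545·V_2 - 0.01471·V_5 = 0
  0.01762·V_5 - 0.0001099·V_1 - 0.002778·V_2 - 0.01471·V_3 = 0
Solving these 4 simultaneous equations (Gaussian elimination) gives:
  V_1 = 0.7973 V, V_2 = 0.5742 V, V_3 = 0.03739 V, V_5 = 0.1267 V
Part 1:
  Read off the nodal solution: V_2 = 0.5742 V
Part 2:
  I_R1 = (V_0 - V_1)/R1 = (15 - 0.7973)/9100 = 0.001561 A
  Magnitude: I_R1 = 0.001561 A
Part 3:
  I_R2 = (V_1 - V_2)/R2 = (0.7973 - 0.5742)/150 = 0.001487 A
  P_R2 = I_R2² × R2 = (0.001487)² × 150 = 0.0003317 W

Final answers:
1. V_2 = 0.5742 V
2. I_R1 = 0.001561 A
3. P_R2 = 0.0003317 W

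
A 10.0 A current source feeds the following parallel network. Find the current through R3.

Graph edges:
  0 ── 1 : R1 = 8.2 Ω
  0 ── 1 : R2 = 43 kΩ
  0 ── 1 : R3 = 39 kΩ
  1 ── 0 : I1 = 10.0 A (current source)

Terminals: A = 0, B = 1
All resistors sit directly between nodes 0 and 1, so they are in parallel and share one voltage V; the full source current 10 A splits among them.
1/R_par = 1/8.2 + 1/43000 + 1/39000 = 0.122 S  =>  R_par = 8.197 Ω
V = I × R_par = 10 × 8.197 = 81.97 V
I_R3 = V/R3 = 81.97/39000 = 0.002102 A

Final answer: 0.002102 A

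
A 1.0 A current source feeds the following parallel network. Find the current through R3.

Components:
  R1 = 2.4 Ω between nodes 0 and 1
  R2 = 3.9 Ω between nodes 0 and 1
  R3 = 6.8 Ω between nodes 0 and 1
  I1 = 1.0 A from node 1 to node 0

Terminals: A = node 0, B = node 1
All resistors sit directly between nodes 0 and 1, so they are in parallel and share one voltage V; the full source current 1 A splits among them.
1/R_par = 1/2.4 + 1/3.9 + 1/6.8 = 0.8201 S  =>  R_par = 1.219 Ω
V = I × R_par = 1 × 1.219 = 1.219 V
I_R3 = V/R3 = 1.219/6.8 = 0.1793 A

Final answer: 0.1793 A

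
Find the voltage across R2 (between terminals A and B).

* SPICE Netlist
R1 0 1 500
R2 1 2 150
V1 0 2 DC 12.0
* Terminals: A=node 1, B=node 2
R1 and R2 are in series across V1 (node 0 → node 1 → node 2), and the output A–B is taken across R2, so this is a voltage divider.
Series current: I = V1/(R1 + R2) = 12/(500 + 150) = 12/650 = 0.01846 A
V_R2 = I × R2 = V1 × R2/(R1 + R2) = 12 × 150/650 = 2.769 V

Final answer: 2.769 V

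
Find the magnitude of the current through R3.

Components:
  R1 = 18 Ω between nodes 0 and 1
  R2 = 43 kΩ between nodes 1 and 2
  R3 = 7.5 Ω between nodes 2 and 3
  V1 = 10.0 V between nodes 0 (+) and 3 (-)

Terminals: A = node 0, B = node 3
Nodal analysis, taking node 3 as the 0 V reference.
Source V1 fixes V_0 = 10 V.
KCL at each unknown node (sum of currents leaving = 0; resistances in Ω):
  Node 1: (V_1 - 10)/18 + (V_1 - V_2)/43000 = 0
  Node 2: (V_2 - V_1)/43000 + (V_2 - 0)/7.5 = 0
Collecting terms (coefficients in siemens):
  0.05558·V_1 - 0.00002326·V_2 = 0.5556
  0.1334·V_2 - 0.00002326·V_1 = 0
Determinant D = (0.05558)(0.1334) - (-0.00002326)(-0.00002326) = 0.007412
V_1 = [(0.5556)(0.1334) - (-0.00002326)(0)]/D = 9.996 V
V_2 = [(0.05558)(0) - (0.5556)(-0.00002326)]/D = 0.001743 V
I_R3 = (V_2 - V_3)/R3 = (0.001743 - 0)/7.5 = 0.0002324 A
|I_R3| = 0.0002324 A

Final answer: |I_R3| = 0.0002324 A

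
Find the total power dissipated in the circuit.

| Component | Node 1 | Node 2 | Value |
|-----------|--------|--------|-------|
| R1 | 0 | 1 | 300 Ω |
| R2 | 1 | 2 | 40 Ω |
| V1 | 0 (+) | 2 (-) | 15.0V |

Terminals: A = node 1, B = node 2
Nodal analysis, taking node 2 as the 0 V reference.
Source V1 fixes V_0 = 15 V.
KCL at each unknown node (sum of currents leaving = 0; resistances in Ω):
  Node 1: (V_1 - 15)/300 + (V_1 - 0)/40 = 0
Collecting terms: 0.02833 × V_1 = 0.05  =>  V_1 = 1.765 V
Power in each resistor, P = (ΔV)²/R:
  P_R1 = (15 - 1.765)²/300 = 0.5839 W
  P_R2 = (1.765 - 0)²/40 = 0.07785 W
P_total = P_R1 + P_R2 = 0.6618 W

Final answer: 0.6618 W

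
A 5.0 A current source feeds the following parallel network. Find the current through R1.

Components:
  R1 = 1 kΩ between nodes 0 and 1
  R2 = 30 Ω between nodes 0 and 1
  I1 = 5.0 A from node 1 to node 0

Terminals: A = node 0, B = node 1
All resistors sit directly between nodes 0 and 1, so they are in parallel and share one voltage V; the full source current 5 A splits among them.
1/R_par = 1/1000 + 1/30 = 0.03433 S  =>  R_par = 29.13 Ω
V = I × R_par = 5 × 29.13 = 145.6 V
I_R1 = V/R1 = 145.6/1000 = 0.1456 A

Final answer: 0.1456 A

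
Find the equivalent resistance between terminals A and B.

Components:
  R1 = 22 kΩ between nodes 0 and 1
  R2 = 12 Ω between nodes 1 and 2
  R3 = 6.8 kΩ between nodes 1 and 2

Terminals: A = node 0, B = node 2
Reduce the network between node 0 (A) and node 2 (B) by series/parallel combination:
  Rp1 = R2 ‖ R3 (parallel, both between nodes 1 and 2) = 1/(1/12 + 1/6800) = 11.98 Ω
  Rs1 = R1 + Rp1 (series, joined only at node 1) = 22000 + 11.98 = 22010 Ω
R_eq = 22.01 kΩ

Final answer: 22.01 kΩ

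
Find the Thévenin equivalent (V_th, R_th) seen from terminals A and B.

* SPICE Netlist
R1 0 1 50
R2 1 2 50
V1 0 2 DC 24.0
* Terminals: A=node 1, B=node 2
Step 1 — V_th is the open-circuit voltage V_A - V_B (nothing connected across the terminals).
Nodal analysis, taking node 2 as the 0 V reference.
Source V1 fixes V_0 = 24 V.
KCL at each unknown node (sum of currents leaving = 0; resistances in Ω):
  Node 1: (V_1 - 24)/50 + (V_1 - 0)/50 = 0
Collecting terms: 0.04 × V_1 = 0.48  =>  V_1 = 12 V
V_th = V_1 - V_2 = 12 - 0 = 12 V
Step 2 — R_th: zero the source — replace V1 by a short circuit (node 2 merges into node 0) — and find the resistance seen between A (node 1) and B (node 0).
Reduce the network between node 1 (A) and node 0 (B) by series/parallel combination:
  Rp1 = R1 ‖ R2 (parallel, both between nodes 0 and 1) = 1/(1/50 + 1/50) = 25 Ω
R_th = 25 Ω

Final answer: V_th = 12 V, R_th = 25 Ω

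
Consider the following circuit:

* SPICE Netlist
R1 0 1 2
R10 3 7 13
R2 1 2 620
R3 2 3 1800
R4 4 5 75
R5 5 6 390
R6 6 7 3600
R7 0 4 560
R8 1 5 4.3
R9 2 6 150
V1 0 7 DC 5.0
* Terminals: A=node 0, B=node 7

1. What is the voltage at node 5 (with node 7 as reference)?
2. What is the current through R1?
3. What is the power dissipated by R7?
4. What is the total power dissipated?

Nodal analysis, taking node 7 as the 0 V reference.
Source V1 fixes V_0 = 5 V.
KCL at each unknown node (sum of currents leaving = 0; resistances in Ω):
  Node 1: (V_1 - 5)/2 + (V_1 - V_2)/620 + (V_1 - V_5)/4.3 = 0
  Node 2: (V_2 - V_1)/620 + (V_2 - V_3)/1800 + (V_2 - V_6)/150 = 0
  Node 3: (V_3 - V_2)/1800 + (V_3 - 0)/13 = 0
  Node 4: (V_4 - V_5)/75 + (V_4 - 5)/560 = 0
  Node 5: (V_5 - V_4)/75 + (V_5 - V_6)/390 + (V_5 - V_1)/4.3 = 0
  Node 6: (V_6 - V_5)/390 + (V_6 - 0)/3600 + (V_6 - V_2)/150 = 0
Collecting terms (coefficients in siemens):
  0.7342·V_1 - 0.001613·V_2 - 0.2326·V_5 = 2.5
  0.008835·V_2 - 0.001613·V_1 - 0.0005556·V_3 - 0.006667·V_6 = 0
  0.07748·V_3 - 0.0005556·V_2 = 0
  0.01512·V_4 - 0.01333·V_5 = 0.008929
  0.2485·V_5 - 0.2326·V_1 - 0.01333·V_4 - 0.002564·V_6 = 0
  0.009509·V_6 - 0.006667·V_2 - 0.002564·V_5 = 0
Solving these 6 simultaneous equations (Gaussian elimination) gives:
  V_1 = 4.993 V, V_2 = 4.093 V, V_3 = 0.02935 V, V_4 = 4.987 V
  V_5 = 4.985 V, V_6 = 4.214 V
Part 1:
  Read off the nodal solution: V_5 = 4.985 V
Part 2:
  I_R1 = (V_0 - V_1)/R1 = (5 - 4.993)/2 = 0.003404 A
  Magnitude: I_R1 = 0.003404 A
Part 3:
  I_R7 = (V_0 - V_4)/R7 = (5 - 4.987)/560 = 0.00002394 A
  P_R7 = I_R7² × R7 = (0.00002394)² × 560 = 0.000000321 W
Part 4:
  Power in each resistor, P = (ΔV)²/R:
    P_R1 = (5 - 4.993)²/2 = 0.00002318 W
    P_R2 = (4.993 - 4.093)²/620 = 0.001307 W
    P_R3 = (4.093 - 0.02935)²/1800 = 0.009174 W
    P_R4 = (4.987 - 4.985)²/75 = 0.000000043 W
    P_R5 = (4.985 - 4.214)²/390 = 0.001523 W
    P_R6 = (4.214 - 0)²/3600 = 0.004933 W
    P_R7 = (5 - 4.987)²/560 = 0.000000321 W
    P_R8 = (4.993 - 4.985)²/4.3 = 0.00001639 W
    P_R9 = (4.093 - 4.214)²/150 = 0.00009742 W
    P_R10 = (0.02935 - 0)²/13 = 0.00006626 W
  P_total = P_R1 + P_R2 + P_R3 + P_R4 + P_R5 + P_R6 + P_R7 + P_R8 + P_R9 + P_R10 = 0.01714 W

Final answers:
1. V_5 = 4.985 V
2. I_R1 = 0.003404 A
3. P_R7 = 3.21e-07 W
4. P_total = 0.01714 W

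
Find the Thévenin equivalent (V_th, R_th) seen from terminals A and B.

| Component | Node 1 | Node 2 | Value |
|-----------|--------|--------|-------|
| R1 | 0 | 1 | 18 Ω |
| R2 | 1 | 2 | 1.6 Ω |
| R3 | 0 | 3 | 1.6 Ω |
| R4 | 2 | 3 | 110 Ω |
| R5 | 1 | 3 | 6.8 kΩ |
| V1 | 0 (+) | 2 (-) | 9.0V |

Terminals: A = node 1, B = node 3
Step 1 — V_th is the open-circuit voltage V_A - V_B (nothing connected across the terminals).
Nodal analysis, taking node 2 as the 0 V reference.
Source V1 fixes V_0 = 9 V.
KCL at each unknown node (sum of currents leaving = 0; resistances in Ω):
  Node 1: (V_1 - 9)/18 + (V_1 - 0)/1.6 + (V_1 - V_3)/6800 = 0
  Node 3: (V_3 - 9)/1.6 + (V_3 - 0)/110 + (V_3 - V_1)/6800 = 0
Collecting terms (coefficients in siemens):
  0.6807·V_1 - 0.0001471·V_3 = 0.5
  0.6342·V_3 - 0.0001471·V_1 = 5.625
Determinant D = (0.6807)(0.6342) - (-0.0001471)(-0.0001471) = 0.4317
V_1 = [(0.5)(0.6342) - (-0.0001471)(5.625)]/D = 0.7365 V
V_3 = [(0.6807)(5.625) - (0.5)(-0.0001471)]/D = 8.869 V
V_th = V_1 - V_3 = 0.7365 - 8.869 = -8.133 V
Step 2 — R_th: zero the source — replace V1 by a short circuit (node 2 merges into node 0) — and find the resistance seen between A (node 1) and B (node 3).
Reduce the network between node 1 (A) and node 3 (B) by series/parallel combination:
  Rp1 = R1 ‖ R2 (parallel, both between nodes 0 and 1) = 1/(1/18 + 1/1.6) = 1.469 Ω
  Rp2 = R3 ‖ R4 (parallel, both between nodes 0 and 3) = 1/(1/1.6 + 1/110) = 1.577 Ω
  Rs1 = Rp1 + Rp2 (series, joined only at node 0) = 1.469 + 1.577 = 3.046 Ω
  Rp3 = R5 ‖ Rs1 (parallel, both between nodes 1 and 3) = 1/(1/6800 + 1/3.046) = 3.045 Ω
R_th = 3.045 Ω

Final answer: V_th = -8.133 V, R_th = 3.045 Ω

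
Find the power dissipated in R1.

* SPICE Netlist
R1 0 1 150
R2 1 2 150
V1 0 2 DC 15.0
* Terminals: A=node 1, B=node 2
Nodal analysis, taking node 2 as the 0 V reference.
Source V1 fixes V_0 = 15 V.
KCL at each unknown node (sum of currents leaving = 0; resistances in Ω):
  Node 1: (V_1 - 15)/150 + (V_1 - 0)/150 = 0
Collecting terms: 0.01333 × V_1 = 0.1  =>  V_1 = 7.5 V
I_R1 = (V_0 - V_1)/R1 = (15 - 7.5)/150 = 0.05 A
P_R1 = I_R1² × R1 = (0.05)² × 150 = 0.375 W

Final answer: 0.375 W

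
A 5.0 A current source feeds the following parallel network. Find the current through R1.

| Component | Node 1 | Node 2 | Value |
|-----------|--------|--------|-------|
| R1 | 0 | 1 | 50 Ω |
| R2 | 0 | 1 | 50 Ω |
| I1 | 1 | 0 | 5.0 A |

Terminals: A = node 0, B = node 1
All resistors sit directly between nodes 0 and 1, so they are in parallel and share one voltage V; the full source current 5 A splits among them.
1/R_par = 1/50 + 1/50 = 0.04 S  =>  R_par = 25 Ω
V = I × R_par = 5 × 25 = 125 V
I_R1 = V/R1 = 125/50 = 2.5 A

Final answer: 2.5 A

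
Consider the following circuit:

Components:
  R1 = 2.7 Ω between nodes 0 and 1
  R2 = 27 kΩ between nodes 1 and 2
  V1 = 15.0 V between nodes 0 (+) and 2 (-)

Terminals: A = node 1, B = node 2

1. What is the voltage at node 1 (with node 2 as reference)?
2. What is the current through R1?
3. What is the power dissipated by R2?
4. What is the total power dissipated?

Nodal analysis, taking node 2 as the 0 V reference.
Source V1 fixes V_0 = 15 V.
KCL at each unknown node (sum of currents leaving = 0; resistances in Ω):
  Node 1: (V_1 - 15)/2.7 + (V_1 - 0)/27000 = 0
Collecting terms: 0.3704 × V_1 = 5.556  =>  V_1 = 15 V
Part 1:
  Read off the nodal solution: V_1 = 15 V
Part 2:
  I_R1 = (V_0 - V_1)/R1 = (15 - 15)/2.7 = 0.0005555 A
  Magnitude: I_R1 = 0.0005555 A
Part 3:
  I_R2 = (V_1 - V_2)/R2 = (15 - 0)/27000 = 0.0005555 A
  P_R2 = I_R2² × R2 = (0.0005555)² × 27000 = 0.008332 W
Part 4:
  Power in each resistor, P = (ΔV)²/R:
    P_R1 = (15 - 15)²/2.7 = 0.0000008332 W
    P_R2 = (15 - 0)²/27000 = 0.008332 W
  P_total = P_R1 + P_R2 = 0.008333 W

Final answers:
1. V_1 = 15 V
2. I_R1 = 0.0005555 A
3. P_R2 = 0.008332 W
4. P_total = 0.008333 W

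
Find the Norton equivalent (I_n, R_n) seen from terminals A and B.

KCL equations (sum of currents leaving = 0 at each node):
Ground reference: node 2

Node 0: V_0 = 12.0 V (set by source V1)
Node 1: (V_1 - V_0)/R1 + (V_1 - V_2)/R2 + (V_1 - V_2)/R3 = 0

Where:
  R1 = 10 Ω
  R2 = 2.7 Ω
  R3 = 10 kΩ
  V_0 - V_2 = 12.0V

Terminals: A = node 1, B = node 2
Find the Thévenin equivalent first; then I_n = V_th/R_th and R_n = R_th.
Step 1 — V_th is the open-circuit voltage V_A - V_B (nothing connected across the terminals).
Nodal analysis, taking node 2 as the 0 V reference.
Source V1 fixes V_0 = 12 V.
KCL at each unknown node (sum of currents leaving = 0; resistances in Ω):
  Node 1: (V_1 - 12)/10 + (V_1 - 0)/2.7 + (V_1 - 0)/10000 = 0
Collecting terms: 0.4705 × V_1 = 1.2  =>  V_1 = 2.551 V
V_th = V_1 - V_2 = 2.551 - 0 = 2.551 V
Step 2 — R_th: zero the source — replace V1 by a short circuit (node 2 merges into node 0) — and find the resistance seen between A (node 1) and B (node 0).
Reduce the network between node 1 (A) and node 0 (B) by series/parallel combination:
  Rp1 = R1 ‖ R2 ‖ R3 (parallel, all between nodes 0 and 1) = 1/(1/10 + 1/2.7 + 1/10000) = 2.126 Ω
R_th = 2.126 Ω
I_n = V_th/R_th = 2.551/2.126 = 1.2 A, and R_n = R_th = 2.126 Ω

Final answer: I_n = 1.2 A, R_n = 2.126 Ω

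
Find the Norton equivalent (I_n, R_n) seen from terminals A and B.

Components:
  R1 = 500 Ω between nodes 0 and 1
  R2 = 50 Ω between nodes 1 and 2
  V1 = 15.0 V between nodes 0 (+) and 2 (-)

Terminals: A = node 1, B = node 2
Find the Thévenin equivalent first; then I_n = V_th/R_th and R_n = R_th.
Step 1 — V_th is the open-circuit voltage V_A - V_B (nothing connected across the terminals).
Nodal analysis, taking node 2 as the 0 V reference.
Source V1 fixes V_0 = 15 V.
KCL at each unknown node (sum of currents leaving = 0; resistances in Ω):
  Node 1: (V_1 - 15)/500 + (V_1 - 0)/50 = 0
Collecting terms: 0.022 × V_1 = 0.03  =>  V_1 = 1.364 V
V_th = V_1 - V_2 = 1.364 - 0 = 1.364 V
Step 2 — R_th: zero the source — replace V1 by a short circuit (node 2 merges into node 0) — and find the resistance seen between A (node 1) and B (node 0).
Reduce the network between node 1 (A) and node 0 (B) by series/parallel combination:
  Rp1 = R1 ‖ R2 (parallel, both between nodes 0 and 1) = 1/(1/500 + 1/50) = 45.45 Ω
R_th = 45.45 Ω
I_n = V_th/R_th = 1.364/45.45 = 0.03 A, and R_n = R_th = 45.45 Ω

Final answer: I_n = 0.03 A, R_n = 45.45 Ω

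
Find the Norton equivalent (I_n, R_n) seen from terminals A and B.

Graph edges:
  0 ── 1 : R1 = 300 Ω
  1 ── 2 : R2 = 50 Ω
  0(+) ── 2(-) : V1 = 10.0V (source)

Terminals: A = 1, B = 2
Find the Thévenin equivalent first; then I_n = V_th/R_th and R_n = R_th.
Step 1 — V_th is the open-circuit voltage V_A - V_B (nothing connected across the terminals).
Nodal analysis, taking node 2 as the 0 V reference.
Source V1 fixes V_0 = 10 V.
KCL at each unknown node (sum of currents leaving = 0; resistances in Ω):
  Node 1: (V_1 - 10)/300 + (V_1 - 0)/50 = 0
Collecting terms: 0.02333 × V_1 = 0.03333  =>  V_1 = 1.429 V
V_th = V_1 - V_2 = 1.429 - 0 = 1.429 V
Step 2 — R_th: zero the source — replace V1 by a short circuit (node 2 merges into node 0) — and find the resistance seen between A (node 1) and B (node 0).
Reduce the network between node 1 (A) and node 0 (B) by series/parallel combination:
  Rp1 = R1 ‖ R2 (parallel, both between nodes 0 and 1) = 1/(1/300 + 1/50) = 42.86 Ω
R_th = 42.86 Ω
I_n = V_th/R_th = 1.429/42.86 = 0.03333 A, and R_n = R_th = 42.86 Ω

Final answer: I_n = 0.03333 A, R_n = 42.86 Ω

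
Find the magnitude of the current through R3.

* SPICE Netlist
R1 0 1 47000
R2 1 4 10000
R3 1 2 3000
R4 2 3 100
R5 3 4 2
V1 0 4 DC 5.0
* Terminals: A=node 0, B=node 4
Nodal analysis, taking node 4 as the 0 V reference.
Source V1 fixes V_0 = 5 V.
KCL at each unknown node (sum of currents leaving = 0; resistances in Ω):
  Node 1: (V_1 - 5)/47000 + (V_1 - 0)/10000 + (V_1 - V_2)/3000 = 0
  Node 2: (V_2 - V_1)/3000 + (V_2 - V_3)/100 = 0
  Node 3: (V_3 - V_2)/100 + (V_3 - 0)/2 = 0
Collecting terms (coefficients in siemens):
  0.0004546·V_1 - 0.0003333·V_2 = 0.0001064
  0.01033·V_2 - 0.0003333·V_1 - 0.01·V_3 = 0
  0.51·V_3 - 0.01·V_2 = 0
Solving these 3 simultaneous equations (Gaussian elimination) gives:
  V_1 = 0.2398 V, V_2 = 0.007885 V, V_3 = 0.0001546 V
I_R3 = (V_1 - V_2)/R3 = (0.2398 - 0.007885)/3000 = 0.0000773 A
|I_R3| = 0.0000773 A

Final answer: |I_R3| = 7.73e-05 A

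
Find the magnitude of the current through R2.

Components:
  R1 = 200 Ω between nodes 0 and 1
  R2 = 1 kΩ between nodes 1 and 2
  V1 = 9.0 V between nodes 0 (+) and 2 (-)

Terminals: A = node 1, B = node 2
Nodal analysis, taking node 2 as the 0 V reference.
Source V1 fixes V_0 = 9 V.
KCL at each unknown node (sum of currents leaving = 0; resistances in Ω):
  Node 1: (V_1 - 9)/200 + (V_1 - 0)/1000 = 0
Collecting terms: 0.006 × V_1 = 0.045  =>  V_1 = 7.5 V
I_R2 = (V_1 - V_2)/R2 = (7.5 - 0)/1000 = 0.0075 A
|I_R2| = 0.0075 A

Final answer: |I_R2| = 0.0075 A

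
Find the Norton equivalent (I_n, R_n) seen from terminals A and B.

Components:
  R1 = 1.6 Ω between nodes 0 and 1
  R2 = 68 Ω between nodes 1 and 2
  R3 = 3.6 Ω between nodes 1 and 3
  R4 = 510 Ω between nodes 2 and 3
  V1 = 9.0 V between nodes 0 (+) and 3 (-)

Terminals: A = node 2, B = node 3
Find the Thévenin equivalent first; then I_n = V_th/R_th and R_n = R_th.
Step 1 — V_th is the open-circuit voltage V_A - V_B (nothing connected across the terminals).
Nodal analysis, taking node 3 as the 0 V reference.
Source V1 fixes V_0 = 9 V.
KCL at each unknown node (sum of currents leaving = 0; resistances in Ω):
  Node 1: (V_1 - 9)/1.6 + (V_1 - V_2)/68 + (V_1 - 0)/3.6 = 0
  Node 2: (V_2 - V_1)/68 + (V_2 - 0)/510 = 0
Collecting terms (coefficients in siemens):
  0.9175·V_1 - 0.01471·V_2 = 5.625
  0.01667·V_2 - 0.01471·V_1 = 0
Determinant D = (0.9175)(0.01667) - (-0.01471)(-0.01471) = 0.01508
V_1 = [(5.625)(0.01667) - (-0.01471)(0)]/D = 6.219 V
V_2 = [(0.9175)(0) - (5.625)(-0.01471)]/D = 5.487 V
V_th = V_2 - V_3 = 5.487 - 0 = 5.487 V
Step 2 — R_th: zero the source — replace V1 by a short circuit (node 3 merges into node 0) — and find the resistance seen between A (node 2) and B (node 0).
Reduce the network between node 2 (A) and node 0 (B) by series/parallel combination:
  Rp1 = R1 ‖ R3 (parallel, both between nodes 0 and 1) = 1/(1/1.6 + 1/3.6) = 1.108 Ω
  Rs1 = R2 + Rp1 (series, joined only at node 1) = 68 + 1.108 = 69.11 Ω
  Rp2 = R4 ‖ Rs1 (parallel, both between nodes 0 and 2) = 1/(1/510 + 1/69.11) = 60.86 Ω
R_th = 60.86 Ω
I_n = V_th/R_th = 5.487/60.86 = 0.09016 A, and R_n = R_th = 60.86 Ω

Final answer: I_n = 0.09016 A, R_n = 60.86 Ω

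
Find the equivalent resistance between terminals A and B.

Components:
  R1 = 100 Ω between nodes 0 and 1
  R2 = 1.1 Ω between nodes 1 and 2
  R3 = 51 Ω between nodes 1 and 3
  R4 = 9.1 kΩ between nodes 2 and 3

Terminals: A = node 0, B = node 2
Reduce the network between node 0 (A) and node 2 (B) by series/parallel combination:
  Rs1 = R3 + R4 (series, joined only at node 3) = 51 + 9100 = 9151 Ω
  Rp1 = R2 ‖ Rs1 (parallel, both between nodes 1 and 2) = 1/(1/1.1 + 1/9151) = 1.1 Ω
  Rs2 = R1 + Rp1 (series, joined only at node 1) = 100 + 1.1 = 101.1 Ω
R_eq = 101.1 Ω

Final answer: 101.1 Ω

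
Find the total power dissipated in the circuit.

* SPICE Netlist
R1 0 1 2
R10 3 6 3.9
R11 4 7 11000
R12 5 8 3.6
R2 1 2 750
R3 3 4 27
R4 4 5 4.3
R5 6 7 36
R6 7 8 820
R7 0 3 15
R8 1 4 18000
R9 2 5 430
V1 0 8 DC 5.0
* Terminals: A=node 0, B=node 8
Nodal analysis, taking node 8 as the 0 V reference.
Source V1 fixes V_0 = 5 V.
KCL at each unknown node (sum of currents leaving = 0; resistances in Ω):
  Node 1: (V_1 - 5)/2 + (V_1 - V_2)/750 + (V_1 - V_4)/18000 = 0
  Node 2: (V_2 - V_1)/750 + (V_2 - V_5)/430 = 0
  Node 3: (V_3 - V_4)/27 + (V_3 - 5)/15 + (V_3 - V_6)/3.9 = 0
  Node 4: (V_4 - V_3)/27 + (V_4 - V_5)/4.3 + (V_4 - V_1)/18000 + (V_4 - V_7)/11000 = 0
  Node 5: (V_5 - V_4)/4.3 + (V_5 - V_2)/430 + (V_5 - 0)/3.6 = 0
  Node 6: (V_6 - V_7)/36 + (V_6 - V_3)/3.9 = 0
  Node 7: (V_7 - V_6)/36 + (V_7 - 0)/820 + (V_7 - V_4)/11000 = 0
Collecting terms (coefficients in siemens):
  0.5014·V_1 - 0.001333·V_2 - 0.00005556·V_4 = 2.5
  0.003659·V_2 - 0.001333·V_1 - 0.002326·V_5 = 0
  0.3601·V_3 - 0.03704·V_4 - 0.2564·V_6 = 0.3333
  0.2697·V_4 - 0.00005556·V_1 - 0.03704·V_3 - 0.2326·V_5 - 0.00009091·V_7 = 0
  0.5127·V_5 - 0.002326·V_2 - 0.2326·V_4 = 0
  0.2842·V_6 - 0.2564·V_3 - 0.02778·V_7 = 0
  0.02909·V_7 - 0.00009091·V_4 - 0.02778·V_6 = 0
Solving these 7 simultaneous equations (Gaussian elimination) gives:
  V_1 = 4.992 V, V_2 = 2.055 V, V_3 = 3.458 V, V_4 = 0.7964 V
  V_5 = 0.3706 V, V_6 = 3.441 V, V_7 = 3.289 V
Power in each resistor, P = (ΔV)²/R:
  P_R1 = (5 - 4.992)²/2 = 0.00003443 W
  P_R2 = (4.992 - 2.055)²/750 = 0.0115 W
  P_R3 = (3.458 - 0.7964)²/27 = 0.2623 W
  P_R4 = (0.7964 - 0.3706)²/4.3 = 0.04217 W
  P_R5 = (3.441 - 3.289)²/36 = 0.0006464 W
  P_R6 = (3.289 - 0)²/820 = 0.01319 W
  P_R7 = (5 - 3.458)²/15 = 0.1585 W
  P_R8 = (4.992 - 0.7964)²/18000 = 0.0009778 W
  P_R9 = (2.055 - 0.3706)²/430 = 0.006595 W
  P_R10 = (3.458 - 3.441)²/3.9 = 0.00007002 W
  P_R11 = (0.7964 - 3.289)²/11000 = 0.0005647 W
  P_R12 = (0.3706 - 0)²/3.6 = 0.03815 W
P_total = P_R1 + P_R2 + P_R3 + P_R4 + P_R5 + P_R6 + P_R7 + P_R8 + P_R9 + P_R10 + P_R11 + P_R12 = 0.5348 W

Final answer: 0.5348 W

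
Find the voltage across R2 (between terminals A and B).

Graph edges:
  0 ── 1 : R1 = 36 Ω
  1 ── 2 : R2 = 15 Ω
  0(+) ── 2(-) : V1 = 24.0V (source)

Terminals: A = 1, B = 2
R1 and R2 are in series across V1 (node 0 → node 1 → node 2), and the output A–B is taken across R2, so this is a voltage divider.
Series current: I = V1/(R1 + R2) = 24/(36 + 15) = 24/51 = 0.4706 A
V_R2 = I × R2 = V1 × R2/(R1 + R2) = 24 × 15/51 = 7.059 V

Final answer: 7.059 V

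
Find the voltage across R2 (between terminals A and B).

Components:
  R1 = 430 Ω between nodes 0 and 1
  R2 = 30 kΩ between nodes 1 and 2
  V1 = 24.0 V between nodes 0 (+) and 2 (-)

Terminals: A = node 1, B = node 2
R1 and R2 are in series across V1 (node 0 → node 1 → node 2), and the output A–B is taken across R2, so this is a voltage divider.
Series current: I = V1/(R1 + R2) = 24/(430 + 30000) = 24/30430 = 0.0007887 A
V_R2 = I × R2 = V1 × R2/(R1 + R2) = 24 × 30000/30430 = 23.66 V

Final answer: 23.66 V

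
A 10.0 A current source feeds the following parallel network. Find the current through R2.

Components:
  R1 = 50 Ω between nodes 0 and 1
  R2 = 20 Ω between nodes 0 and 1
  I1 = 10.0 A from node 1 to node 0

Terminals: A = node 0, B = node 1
All resistors sit directly between nodes 0 and 1, so they are in parallel and share one voltage V; the full source current 10 A splits among them.
1/R_par = 1/50 + 1/20 = 0.07 S  =>  R_par = 14.29 Ω
V = I × R_par = 10 × 14.29 = 142.9 V
I_R2 = V/R2 = 142.9/20 = 7.143 A

Final answer: 7.143 A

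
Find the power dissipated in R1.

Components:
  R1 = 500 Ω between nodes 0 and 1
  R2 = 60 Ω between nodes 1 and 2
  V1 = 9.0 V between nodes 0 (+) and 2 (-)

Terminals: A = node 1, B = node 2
Nodal analysis, taking node 2 as the 0 V reference.
Source V1 fixes V_0 = 9 V.
KCL at each unknown node (sum of currents leaving = 0; resistances in Ω):
  Node 1: (V_1 - 9)/500 + (V_1 - 0)/60 = 0
Collecting terms: 0.01867 × V_1 = 0.018  =>  V_1 = 0.9643 V
I_R1 = (V_0 - V_1)/R1 = (9 - 0.9643)/500 = 0.01607 A
P_R1 = I_R1² × R1 = (0.01607)² × 500 = 0.1291 W

Final answer: 0.1291 W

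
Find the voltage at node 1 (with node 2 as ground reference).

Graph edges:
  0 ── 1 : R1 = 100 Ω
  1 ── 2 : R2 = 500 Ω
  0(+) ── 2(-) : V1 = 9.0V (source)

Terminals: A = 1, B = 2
Nodal analysis, taking node 2 as the 0 V reference.
Source V1 fixes V_0 = 9 V.
KCL at each unknown node (sum of currents leaving = 0; resistances in Ω):
  Node 1: (V_1 - 9)/100 + (V_1 - 0)/500 = 0
Collecting terms: 0.012 × V_1 = 0.09  =>  V_1 = 7.5 V
The requested potential is V_1 = 7.5 V.

Final answer: V_1 = 7.5 V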